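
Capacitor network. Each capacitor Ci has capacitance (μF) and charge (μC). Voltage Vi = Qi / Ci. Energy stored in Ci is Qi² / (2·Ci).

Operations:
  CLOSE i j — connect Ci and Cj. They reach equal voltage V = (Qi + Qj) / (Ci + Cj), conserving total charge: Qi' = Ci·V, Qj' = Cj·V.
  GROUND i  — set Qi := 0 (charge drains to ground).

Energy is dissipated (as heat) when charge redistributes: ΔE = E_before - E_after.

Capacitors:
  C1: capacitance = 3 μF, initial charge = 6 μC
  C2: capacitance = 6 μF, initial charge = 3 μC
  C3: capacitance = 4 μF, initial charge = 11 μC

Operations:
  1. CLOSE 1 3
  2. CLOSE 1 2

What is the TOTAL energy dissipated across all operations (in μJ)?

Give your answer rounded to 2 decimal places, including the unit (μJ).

Initial: C1(3μF, Q=6μC, V=2.00V), C2(6μF, Q=3μC, V=0.50V), C3(4μF, Q=11μC, V=2.75V)
Op 1: CLOSE 1-3: Q_total=17.00, C_total=7.00, V=2.43; Q1=7.29, Q3=9.71; dissipated=0.482
Op 2: CLOSE 1-2: Q_total=10.29, C_total=9.00, V=1.14; Q1=3.43, Q2=6.86; dissipated=3.719
Total dissipated: 4.202 μJ

Answer: 4.20 μJ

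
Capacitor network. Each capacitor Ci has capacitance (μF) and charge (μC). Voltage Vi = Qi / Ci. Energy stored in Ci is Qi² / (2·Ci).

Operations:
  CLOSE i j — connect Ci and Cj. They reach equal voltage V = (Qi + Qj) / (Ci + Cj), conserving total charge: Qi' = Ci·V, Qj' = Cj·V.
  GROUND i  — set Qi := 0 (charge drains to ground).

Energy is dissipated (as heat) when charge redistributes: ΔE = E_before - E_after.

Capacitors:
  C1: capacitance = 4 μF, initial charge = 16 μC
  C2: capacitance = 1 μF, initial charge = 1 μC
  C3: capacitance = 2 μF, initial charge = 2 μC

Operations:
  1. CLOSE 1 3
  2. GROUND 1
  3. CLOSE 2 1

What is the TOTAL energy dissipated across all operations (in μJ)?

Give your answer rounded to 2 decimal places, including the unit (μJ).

Initial: C1(4μF, Q=16μC, V=4.00V), C2(1μF, Q=1μC, V=1.00V), C3(2μF, Q=2μC, V=1.00V)
Op 1: CLOSE 1-3: Q_total=18.00, C_total=6.00, V=3.00; Q1=12.00, Q3=6.00; dissipated=6.000
Op 2: GROUND 1: Q1=0; energy lost=18.000
Op 3: CLOSE 2-1: Q_total=1.00, C_total=5.00, V=0.20; Q2=0.20, Q1=0.80; dissipated=0.400
Total dissipated: 24.400 μJ

Answer: 24.40 μJ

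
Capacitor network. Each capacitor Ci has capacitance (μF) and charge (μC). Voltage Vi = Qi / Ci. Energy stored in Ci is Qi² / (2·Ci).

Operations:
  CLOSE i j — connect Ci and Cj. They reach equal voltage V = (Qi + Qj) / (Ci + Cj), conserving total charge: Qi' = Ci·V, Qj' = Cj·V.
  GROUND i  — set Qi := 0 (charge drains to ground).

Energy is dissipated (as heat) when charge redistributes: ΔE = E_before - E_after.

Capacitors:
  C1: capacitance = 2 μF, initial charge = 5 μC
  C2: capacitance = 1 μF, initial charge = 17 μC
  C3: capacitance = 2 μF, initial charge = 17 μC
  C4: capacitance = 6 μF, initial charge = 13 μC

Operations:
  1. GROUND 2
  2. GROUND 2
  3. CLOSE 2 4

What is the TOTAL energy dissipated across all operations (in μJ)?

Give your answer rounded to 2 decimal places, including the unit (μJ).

Initial: C1(2μF, Q=5μC, V=2.50V), C2(1μF, Q=17μC, V=17.00V), C3(2μF, Q=17μC, V=8.50V), C4(6μF, Q=13μC, V=2.17V)
Op 1: GROUND 2: Q2=0; energy lost=144.500
Op 2: GROUND 2: Q2=0; energy lost=0.000
Op 3: CLOSE 2-4: Q_total=13.00, C_total=7.00, V=1.86; Q2=1.86, Q4=11.14; dissipated=2.012
Total dissipated: 146.512 μJ

Answer: 146.51 μJ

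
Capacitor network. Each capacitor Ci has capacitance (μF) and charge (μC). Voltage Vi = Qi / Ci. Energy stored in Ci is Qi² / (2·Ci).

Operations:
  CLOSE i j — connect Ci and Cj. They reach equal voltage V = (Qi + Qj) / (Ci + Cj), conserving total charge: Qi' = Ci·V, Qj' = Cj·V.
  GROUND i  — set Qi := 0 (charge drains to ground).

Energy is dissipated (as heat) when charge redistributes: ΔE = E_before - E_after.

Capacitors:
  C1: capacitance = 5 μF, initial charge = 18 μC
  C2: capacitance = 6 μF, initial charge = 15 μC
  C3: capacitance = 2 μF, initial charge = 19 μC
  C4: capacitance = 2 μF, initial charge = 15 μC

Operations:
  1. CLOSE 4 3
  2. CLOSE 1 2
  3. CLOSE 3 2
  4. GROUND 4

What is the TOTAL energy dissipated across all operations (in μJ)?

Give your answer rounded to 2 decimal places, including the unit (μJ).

Initial: C1(5μF, Q=18μC, V=3.60V), C2(6μF, Q=15μC, V=2.50V), C3(2μF, Q=19μC, V=9.50V), C4(2μF, Q=15μC, V=7.50V)
Op 1: CLOSE 4-3: Q_total=34.00, C_total=4.00, V=8.50; Q4=17.00, Q3=17.00; dissipated=2.000
Op 2: CLOSE 1-2: Q_total=33.00, C_total=11.00, V=3.00; Q1=15.00, Q2=18.00; dissipated=1.650
Op 3: CLOSE 3-2: Q_total=35.00, C_total=8.00, V=4.38; Q3=8.75, Q2=26.25; dissipated=22.688
Op 4: GROUND 4: Q4=0; energy lost=72.250
Total dissipated: 98.588 μJ

Answer: 98.59 μJ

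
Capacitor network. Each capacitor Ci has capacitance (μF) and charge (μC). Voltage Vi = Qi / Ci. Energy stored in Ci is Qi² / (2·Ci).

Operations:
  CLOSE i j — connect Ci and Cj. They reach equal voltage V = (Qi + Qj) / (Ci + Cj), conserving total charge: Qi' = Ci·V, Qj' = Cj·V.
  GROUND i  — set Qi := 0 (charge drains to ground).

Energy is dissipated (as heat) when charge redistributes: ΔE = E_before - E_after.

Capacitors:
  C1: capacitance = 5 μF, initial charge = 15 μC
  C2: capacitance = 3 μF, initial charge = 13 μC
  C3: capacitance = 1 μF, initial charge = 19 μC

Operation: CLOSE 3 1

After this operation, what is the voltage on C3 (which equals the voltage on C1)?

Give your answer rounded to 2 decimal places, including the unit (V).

Initial: C1(5μF, Q=15μC, V=3.00V), C2(3μF, Q=13μC, V=4.33V), C3(1μF, Q=19μC, V=19.00V)
Op 1: CLOSE 3-1: Q_total=34.00, C_total=6.00, V=5.67; Q3=5.67, Q1=28.33; dissipated=106.667

Answer: 5.67 V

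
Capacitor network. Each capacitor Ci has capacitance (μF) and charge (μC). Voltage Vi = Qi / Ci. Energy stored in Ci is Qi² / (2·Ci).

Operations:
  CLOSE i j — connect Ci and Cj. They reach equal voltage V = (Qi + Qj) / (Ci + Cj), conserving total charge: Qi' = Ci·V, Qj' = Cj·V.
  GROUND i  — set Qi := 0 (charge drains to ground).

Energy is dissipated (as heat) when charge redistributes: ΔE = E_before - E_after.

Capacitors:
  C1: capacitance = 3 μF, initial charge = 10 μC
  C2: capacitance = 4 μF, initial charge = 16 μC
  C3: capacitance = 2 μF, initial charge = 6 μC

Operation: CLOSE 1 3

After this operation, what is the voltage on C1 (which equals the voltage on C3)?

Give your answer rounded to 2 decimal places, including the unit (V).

Initial: C1(3μF, Q=10μC, V=3.33V), C2(4μF, Q=16μC, V=4.00V), C3(2μF, Q=6μC, V=3.00V)
Op 1: CLOSE 1-3: Q_total=16.00, C_total=5.00, V=3.20; Q1=9.60, Q3=6.40; dissipated=0.067

Answer: 3.20 V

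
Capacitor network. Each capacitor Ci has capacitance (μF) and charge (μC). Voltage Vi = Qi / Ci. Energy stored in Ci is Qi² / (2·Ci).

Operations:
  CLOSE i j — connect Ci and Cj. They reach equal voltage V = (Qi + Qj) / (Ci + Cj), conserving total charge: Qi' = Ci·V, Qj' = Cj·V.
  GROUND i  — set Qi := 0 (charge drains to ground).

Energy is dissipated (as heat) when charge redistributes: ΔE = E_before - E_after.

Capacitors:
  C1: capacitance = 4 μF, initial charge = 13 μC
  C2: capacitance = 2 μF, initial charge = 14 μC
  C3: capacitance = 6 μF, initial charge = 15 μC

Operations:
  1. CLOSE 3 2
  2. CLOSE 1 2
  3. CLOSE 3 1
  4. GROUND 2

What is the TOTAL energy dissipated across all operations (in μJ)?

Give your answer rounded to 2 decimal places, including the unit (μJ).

Answer: 26.75 μJ

Derivation:
Initial: C1(4μF, Q=13μC, V=3.25V), C2(2μF, Q=14μC, V=7.00V), C3(6μF, Q=15μC, V=2.50V)
Op 1: CLOSE 3-2: Q_total=29.00, C_total=8.00, V=3.62; Q3=21.75, Q2=7.25; dissipated=15.188
Op 2: CLOSE 1-2: Q_total=20.25, C_total=6.00, V=3.38; Q1=13.50, Q2=6.75; dissipated=0.094
Op 3: CLOSE 3-1: Q_total=35.25, C_total=10.00, V=3.52; Q3=21.15, Q1=14.10; dissipated=0.075
Op 4: GROUND 2: Q2=0; energy lost=11.391
Total dissipated: 26.747 μJ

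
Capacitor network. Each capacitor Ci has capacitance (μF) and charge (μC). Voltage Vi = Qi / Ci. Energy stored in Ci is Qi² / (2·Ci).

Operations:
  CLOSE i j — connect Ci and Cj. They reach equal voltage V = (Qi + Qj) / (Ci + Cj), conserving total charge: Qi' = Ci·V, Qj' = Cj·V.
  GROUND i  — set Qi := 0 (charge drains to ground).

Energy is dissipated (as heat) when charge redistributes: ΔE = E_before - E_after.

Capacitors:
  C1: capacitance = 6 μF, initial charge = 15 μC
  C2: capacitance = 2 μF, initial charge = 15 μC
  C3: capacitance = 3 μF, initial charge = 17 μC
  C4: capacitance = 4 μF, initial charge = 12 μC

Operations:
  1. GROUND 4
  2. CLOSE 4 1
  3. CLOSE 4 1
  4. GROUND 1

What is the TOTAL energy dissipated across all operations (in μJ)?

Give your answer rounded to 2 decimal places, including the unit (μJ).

Answer: 32.25 μJ

Derivation:
Initial: C1(6μF, Q=15μC, V=2.50V), C2(2μF, Q=15μC, V=7.50V), C3(3μF, Q=17μC, V=5.67V), C4(4μF, Q=12μC, V=3.00V)
Op 1: GROUND 4: Q4=0; energy lost=18.000
Op 2: CLOSE 4-1: Q_total=15.00, C_total=10.00, V=1.50; Q4=6.00, Q1=9.00; dissipated=7.500
Op 3: CLOSE 4-1: Q_total=15.00, C_total=10.00, V=1.50; Q4=6.00, Q1=9.00; dissipated=0.000
Op 4: GROUND 1: Q1=0; energy lost=6.750
Total dissipated: 32.250 μJ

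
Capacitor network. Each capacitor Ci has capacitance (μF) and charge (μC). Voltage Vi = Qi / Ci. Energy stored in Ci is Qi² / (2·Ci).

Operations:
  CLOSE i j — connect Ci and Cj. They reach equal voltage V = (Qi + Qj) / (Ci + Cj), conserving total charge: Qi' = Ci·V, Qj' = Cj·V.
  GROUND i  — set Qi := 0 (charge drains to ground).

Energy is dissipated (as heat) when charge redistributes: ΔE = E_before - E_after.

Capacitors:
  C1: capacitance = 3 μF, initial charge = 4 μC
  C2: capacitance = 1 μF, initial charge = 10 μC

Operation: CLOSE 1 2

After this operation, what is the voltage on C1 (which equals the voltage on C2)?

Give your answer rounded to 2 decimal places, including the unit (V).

Answer: 3.50 V

Derivation:
Initial: C1(3μF, Q=4μC, V=1.33V), C2(1μF, Q=10μC, V=10.00V)
Op 1: CLOSE 1-2: Q_total=14.00, C_total=4.00, V=3.50; Q1=10.50, Q2=3.50; dissipated=28.167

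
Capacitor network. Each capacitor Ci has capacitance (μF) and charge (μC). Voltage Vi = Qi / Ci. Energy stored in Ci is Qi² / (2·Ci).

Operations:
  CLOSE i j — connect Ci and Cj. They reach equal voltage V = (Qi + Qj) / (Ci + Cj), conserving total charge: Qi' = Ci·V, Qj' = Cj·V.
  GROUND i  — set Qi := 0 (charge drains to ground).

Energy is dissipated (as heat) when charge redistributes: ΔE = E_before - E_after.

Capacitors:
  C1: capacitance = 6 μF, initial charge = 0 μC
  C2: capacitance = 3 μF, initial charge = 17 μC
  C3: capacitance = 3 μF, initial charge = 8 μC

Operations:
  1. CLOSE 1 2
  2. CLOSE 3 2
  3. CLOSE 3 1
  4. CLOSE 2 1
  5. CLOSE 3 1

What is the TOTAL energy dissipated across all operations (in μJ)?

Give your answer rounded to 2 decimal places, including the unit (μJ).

Answer: 32.79 μJ

Derivation:
Initial: C1(6μF, Q=0μC, V=0.00V), C2(3μF, Q=17μC, V=5.67V), C3(3μF, Q=8μC, V=2.67V)
Op 1: CLOSE 1-2: Q_total=17.00, C_total=9.00, V=1.89; Q1=11.33, Q2=5.67; dissipated=32.111
Op 2: CLOSE 3-2: Q_total=13.67, C_total=6.00, V=2.28; Q3=6.83, Q2=6.83; dissipated=0.454
Op 3: CLOSE 3-1: Q_total=18.17, C_total=9.00, V=2.02; Q3=6.06, Q1=12.11; dissipated=0.151
Op 4: CLOSE 2-1: Q_total=18.94, C_total=9.00, V=2.10; Q2=6.31, Q1=12.63; dissipated=0.067
Op 5: CLOSE 3-1: Q_total=18.69, C_total=9.00, V=2.08; Q3=6.23, Q1=12.46; dissipated=0.007
Total dissipated: 32.791 μJ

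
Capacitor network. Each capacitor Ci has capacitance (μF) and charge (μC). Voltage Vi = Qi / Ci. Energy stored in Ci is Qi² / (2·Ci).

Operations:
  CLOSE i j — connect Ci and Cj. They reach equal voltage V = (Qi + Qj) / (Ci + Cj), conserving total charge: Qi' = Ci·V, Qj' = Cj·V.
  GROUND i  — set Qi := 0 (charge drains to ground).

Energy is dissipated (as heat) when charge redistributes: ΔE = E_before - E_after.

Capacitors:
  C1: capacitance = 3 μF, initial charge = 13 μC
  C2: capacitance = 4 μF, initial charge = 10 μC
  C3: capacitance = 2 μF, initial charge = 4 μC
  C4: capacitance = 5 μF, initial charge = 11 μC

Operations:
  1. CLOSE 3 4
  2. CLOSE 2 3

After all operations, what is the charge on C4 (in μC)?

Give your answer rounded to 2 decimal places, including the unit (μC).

Initial: C1(3μF, Q=13μC, V=4.33V), C2(4μF, Q=10μC, V=2.50V), C3(2μF, Q=4μC, V=2.00V), C4(5μF, Q=11μC, V=2.20V)
Op 1: CLOSE 3-4: Q_total=15.00, C_total=7.00, V=2.14; Q3=4.29, Q4=10.71; dissipated=0.029
Op 2: CLOSE 2-3: Q_total=14.29, C_total=6.00, V=2.38; Q2=9.52, Q3=4.76; dissipated=0.085
Final charges: Q1=13.00, Q2=9.52, Q3=4.76, Q4=10.71

Answer: 10.71 μC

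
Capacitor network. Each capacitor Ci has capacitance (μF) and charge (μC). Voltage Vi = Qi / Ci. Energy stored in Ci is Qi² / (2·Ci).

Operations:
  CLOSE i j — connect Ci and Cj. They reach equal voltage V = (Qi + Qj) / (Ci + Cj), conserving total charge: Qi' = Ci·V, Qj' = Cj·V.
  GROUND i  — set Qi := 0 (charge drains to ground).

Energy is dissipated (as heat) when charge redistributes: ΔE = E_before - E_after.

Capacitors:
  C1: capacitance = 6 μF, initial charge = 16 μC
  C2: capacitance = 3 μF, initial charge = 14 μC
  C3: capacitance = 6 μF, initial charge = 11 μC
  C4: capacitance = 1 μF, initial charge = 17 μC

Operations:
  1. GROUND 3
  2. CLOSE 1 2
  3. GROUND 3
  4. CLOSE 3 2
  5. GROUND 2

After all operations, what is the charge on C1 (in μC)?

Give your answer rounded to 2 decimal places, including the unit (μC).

Answer: 20.00 μC

Derivation:
Initial: C1(6μF, Q=16μC, V=2.67V), C2(3μF, Q=14μC, V=4.67V), C3(6μF, Q=11μC, V=1.83V), C4(1μF, Q=17μC, V=17.00V)
Op 1: GROUND 3: Q3=0; energy lost=10.083
Op 2: CLOSE 1-2: Q_total=30.00, C_total=9.00, V=3.33; Q1=20.00, Q2=10.00; dissipated=4.000
Op 3: GROUND 3: Q3=0; energy lost=0.000
Op 4: CLOSE 3-2: Q_total=10.00, C_total=9.00, V=1.11; Q3=6.67, Q2=3.33; dissipated=11.111
Op 5: GROUND 2: Q2=0; energy lost=1.852
Final charges: Q1=20.00, Q2=0.00, Q3=6.67, Q4=17.00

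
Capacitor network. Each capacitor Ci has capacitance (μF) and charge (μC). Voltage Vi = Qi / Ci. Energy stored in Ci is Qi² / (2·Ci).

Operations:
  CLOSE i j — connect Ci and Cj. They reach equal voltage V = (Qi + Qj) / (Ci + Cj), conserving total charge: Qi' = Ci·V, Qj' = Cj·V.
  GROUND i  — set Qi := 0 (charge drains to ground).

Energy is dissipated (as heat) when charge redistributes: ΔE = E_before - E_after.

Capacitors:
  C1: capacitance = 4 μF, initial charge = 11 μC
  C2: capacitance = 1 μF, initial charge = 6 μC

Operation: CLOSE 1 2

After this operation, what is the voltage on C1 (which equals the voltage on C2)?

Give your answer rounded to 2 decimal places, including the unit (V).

Initial: C1(4μF, Q=11μC, V=2.75V), C2(1μF, Q=6μC, V=6.00V)
Op 1: CLOSE 1-2: Q_total=17.00, C_total=5.00, V=3.40; Q1=13.60, Q2=3.40; dissipated=4.225

Answer: 3.40 V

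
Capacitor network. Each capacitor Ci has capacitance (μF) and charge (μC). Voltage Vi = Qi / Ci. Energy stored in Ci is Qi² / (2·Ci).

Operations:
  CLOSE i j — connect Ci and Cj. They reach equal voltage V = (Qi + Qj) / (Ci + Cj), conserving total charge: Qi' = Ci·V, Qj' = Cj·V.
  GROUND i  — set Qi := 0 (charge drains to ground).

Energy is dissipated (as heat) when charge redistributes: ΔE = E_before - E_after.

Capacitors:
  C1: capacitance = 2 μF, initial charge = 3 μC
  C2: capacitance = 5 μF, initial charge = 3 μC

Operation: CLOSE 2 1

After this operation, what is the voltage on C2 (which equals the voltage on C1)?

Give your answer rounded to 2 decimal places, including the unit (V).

Answer: 0.86 V

Derivation:
Initial: C1(2μF, Q=3μC, V=1.50V), C2(5μF, Q=3μC, V=0.60V)
Op 1: CLOSE 2-1: Q_total=6.00, C_total=7.00, V=0.86; Q2=4.29, Q1=1.71; dissipated=0.579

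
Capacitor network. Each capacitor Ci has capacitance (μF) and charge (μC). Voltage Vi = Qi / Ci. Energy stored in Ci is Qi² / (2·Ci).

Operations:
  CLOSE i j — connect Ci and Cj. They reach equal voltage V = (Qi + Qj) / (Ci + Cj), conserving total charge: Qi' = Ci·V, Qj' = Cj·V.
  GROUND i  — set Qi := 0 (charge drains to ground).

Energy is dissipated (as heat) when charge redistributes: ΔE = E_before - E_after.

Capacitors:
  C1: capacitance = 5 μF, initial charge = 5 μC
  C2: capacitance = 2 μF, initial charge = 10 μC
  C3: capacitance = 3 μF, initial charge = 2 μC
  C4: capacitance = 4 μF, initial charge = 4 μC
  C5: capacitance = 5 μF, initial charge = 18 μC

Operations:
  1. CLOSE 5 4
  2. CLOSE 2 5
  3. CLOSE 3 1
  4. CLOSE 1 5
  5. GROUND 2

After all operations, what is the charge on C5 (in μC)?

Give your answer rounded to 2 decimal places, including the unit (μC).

Initial: C1(5μF, Q=5μC, V=1.00V), C2(2μF, Q=10μC, V=5.00V), C3(3μF, Q=2μC, V=0.67V), C4(4μF, Q=4μC, V=1.00V), C5(5μF, Q=18μC, V=3.60V)
Op 1: CLOSE 5-4: Q_total=22.00, C_total=9.00, V=2.44; Q5=12.22, Q4=9.78; dissipated=7.511
Op 2: CLOSE 2-5: Q_total=22.22, C_total=7.00, V=3.17; Q2=6.35, Q5=15.87; dissipated=4.665
Op 3: CLOSE 3-1: Q_total=7.00, C_total=8.00, V=0.88; Q3=2.62, Q1=4.38; dissipated=0.104
Op 4: CLOSE 1-5: Q_total=20.25, C_total=10.00, V=2.02; Q1=10.12, Q5=10.12; dissipated=6.610
Op 5: GROUND 2: Q2=0; energy lost=10.078
Final charges: Q1=10.12, Q2=0.00, Q3=2.62, Q4=9.78, Q5=10.12

Answer: 10.12 μC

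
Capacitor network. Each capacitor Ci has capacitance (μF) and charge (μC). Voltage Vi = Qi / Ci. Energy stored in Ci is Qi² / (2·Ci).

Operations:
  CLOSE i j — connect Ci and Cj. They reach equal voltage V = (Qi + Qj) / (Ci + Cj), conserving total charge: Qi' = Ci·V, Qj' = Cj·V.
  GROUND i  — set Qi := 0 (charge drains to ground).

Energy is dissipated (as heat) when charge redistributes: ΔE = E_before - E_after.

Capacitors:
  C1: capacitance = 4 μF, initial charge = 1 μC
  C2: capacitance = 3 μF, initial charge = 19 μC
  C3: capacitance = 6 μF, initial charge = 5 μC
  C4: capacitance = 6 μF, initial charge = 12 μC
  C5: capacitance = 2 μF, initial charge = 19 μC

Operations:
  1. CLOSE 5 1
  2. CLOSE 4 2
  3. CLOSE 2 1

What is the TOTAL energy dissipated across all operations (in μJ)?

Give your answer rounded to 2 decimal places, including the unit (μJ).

Initial: C1(4μF, Q=1μC, V=0.25V), C2(3μF, Q=19μC, V=6.33V), C3(6μF, Q=5μC, V=0.83V), C4(6μF, Q=12μC, V=2.00V), C5(2μF, Q=19μC, V=9.50V)
Op 1: CLOSE 5-1: Q_total=20.00, C_total=6.00, V=3.33; Q5=6.67, Q1=13.33; dissipated=57.042
Op 2: CLOSE 4-2: Q_total=31.00, C_total=9.00, V=3.44; Q4=20.67, Q2=10.33; dissipated=18.778
Op 3: CLOSE 2-1: Q_total=23.67, C_total=7.00, V=3.38; Q2=10.14, Q1=13.52; dissipated=0.011
Total dissipated: 75.830 μJ

Answer: 75.83 μJ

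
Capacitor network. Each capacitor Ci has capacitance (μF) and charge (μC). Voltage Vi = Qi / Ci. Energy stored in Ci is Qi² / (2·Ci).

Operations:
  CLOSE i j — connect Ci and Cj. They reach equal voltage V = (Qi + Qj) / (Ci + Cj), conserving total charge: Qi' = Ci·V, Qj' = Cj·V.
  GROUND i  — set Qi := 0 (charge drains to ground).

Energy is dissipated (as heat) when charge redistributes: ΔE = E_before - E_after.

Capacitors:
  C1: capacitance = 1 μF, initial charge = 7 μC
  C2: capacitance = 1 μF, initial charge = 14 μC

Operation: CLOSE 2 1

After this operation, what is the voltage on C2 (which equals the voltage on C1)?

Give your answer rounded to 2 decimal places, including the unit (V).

Answer: 10.50 V

Derivation:
Initial: C1(1μF, Q=7μC, V=7.00V), C2(1μF, Q=14μC, V=14.00V)
Op 1: CLOSE 2-1: Q_total=21.00, C_total=2.00, V=10.50; Q2=10.50, Q1=10.50; dissipated=12.250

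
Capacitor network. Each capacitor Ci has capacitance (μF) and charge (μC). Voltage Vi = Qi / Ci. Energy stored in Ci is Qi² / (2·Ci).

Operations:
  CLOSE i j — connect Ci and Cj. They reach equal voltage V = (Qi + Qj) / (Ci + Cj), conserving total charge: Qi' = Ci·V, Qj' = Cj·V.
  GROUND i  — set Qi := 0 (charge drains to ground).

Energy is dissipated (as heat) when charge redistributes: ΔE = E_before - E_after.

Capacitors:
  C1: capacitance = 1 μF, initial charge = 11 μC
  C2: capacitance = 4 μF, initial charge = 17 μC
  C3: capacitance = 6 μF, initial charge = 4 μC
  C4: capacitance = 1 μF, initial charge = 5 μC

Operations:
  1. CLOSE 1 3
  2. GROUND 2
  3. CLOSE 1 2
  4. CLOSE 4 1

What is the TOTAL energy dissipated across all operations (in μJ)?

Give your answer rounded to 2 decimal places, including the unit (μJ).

Initial: C1(1μF, Q=11μC, V=11.00V), C2(4μF, Q=17μC, V=4.25V), C3(6μF, Q=4μC, V=0.67V), C4(1μF, Q=5μC, V=5.00V)
Op 1: CLOSE 1-3: Q_total=15.00, C_total=7.00, V=2.14; Q1=2.14, Q3=12.86; dissipated=45.762
Op 2: GROUND 2: Q2=0; energy lost=36.125
Op 3: CLOSE 1-2: Q_total=2.14, C_total=5.00, V=0.43; Q1=0.43, Q2=1.71; dissipated=1.837
Op 4: CLOSE 4-1: Q_total=5.43, C_total=2.00, V=2.71; Q4=2.71, Q1=2.71; dissipated=5.224
Total dissipated: 88.948 μJ

Answer: 88.95 μJ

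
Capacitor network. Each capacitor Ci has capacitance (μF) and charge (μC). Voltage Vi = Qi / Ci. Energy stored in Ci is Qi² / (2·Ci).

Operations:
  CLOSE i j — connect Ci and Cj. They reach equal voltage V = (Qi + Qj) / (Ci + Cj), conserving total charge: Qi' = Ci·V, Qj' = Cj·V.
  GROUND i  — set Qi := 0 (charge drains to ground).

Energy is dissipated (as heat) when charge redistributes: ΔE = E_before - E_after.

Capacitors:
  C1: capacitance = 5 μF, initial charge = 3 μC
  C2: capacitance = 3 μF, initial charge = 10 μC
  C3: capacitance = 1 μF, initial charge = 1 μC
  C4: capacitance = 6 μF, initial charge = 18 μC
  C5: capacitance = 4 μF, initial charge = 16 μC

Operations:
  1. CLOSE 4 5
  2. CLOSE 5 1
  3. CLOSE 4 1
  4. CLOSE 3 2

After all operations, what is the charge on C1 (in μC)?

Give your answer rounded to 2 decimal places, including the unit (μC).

Initial: C1(5μF, Q=3μC, V=0.60V), C2(3μF, Q=10μC, V=3.33V), C3(1μF, Q=1μC, V=1.00V), C4(6μF, Q=18μC, V=3.00V), C5(4μF, Q=16μC, V=4.00V)
Op 1: CLOSE 4-5: Q_total=34.00, C_total=10.00, V=3.40; Q4=20.40, Q5=13.60; dissipated=1.200
Op 2: CLOSE 5-1: Q_total=16.60, C_total=9.00, V=1.84; Q5=7.38, Q1=9.22; dissipated=8.711
Op 3: CLOSE 4-1: Q_total=29.62, C_total=11.00, V=2.69; Q4=16.16, Q1=13.46; dissipated=3.300
Op 4: CLOSE 3-2: Q_total=11.00, C_total=4.00, V=2.75; Q3=2.75, Q2=8.25; dissipated=2.042
Final charges: Q1=13.46, Q2=8.25, Q3=2.75, Q4=16.16, Q5=7.38

Answer: 13.46 μC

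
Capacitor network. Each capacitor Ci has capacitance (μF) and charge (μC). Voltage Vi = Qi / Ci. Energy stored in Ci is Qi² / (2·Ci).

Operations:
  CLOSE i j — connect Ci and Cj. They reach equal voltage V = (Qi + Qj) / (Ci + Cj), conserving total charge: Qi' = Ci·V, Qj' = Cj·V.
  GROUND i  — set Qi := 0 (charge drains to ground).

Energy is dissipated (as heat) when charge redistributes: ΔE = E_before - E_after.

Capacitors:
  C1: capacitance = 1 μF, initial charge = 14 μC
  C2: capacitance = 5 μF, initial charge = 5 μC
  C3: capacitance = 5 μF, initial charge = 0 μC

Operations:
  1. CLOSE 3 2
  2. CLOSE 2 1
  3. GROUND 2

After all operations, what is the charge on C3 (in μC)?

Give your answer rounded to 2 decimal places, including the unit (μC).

Initial: C1(1μF, Q=14μC, V=14.00V), C2(5μF, Q=5μC, V=1.00V), C3(5μF, Q=0μC, V=0.00V)
Op 1: CLOSE 3-2: Q_total=5.00, C_total=10.00, V=0.50; Q3=2.50, Q2=2.50; dissipated=1.250
Op 2: CLOSE 2-1: Q_total=16.50, C_total=6.00, V=2.75; Q2=13.75, Q1=2.75; dissipated=75.938
Op 3: GROUND 2: Q2=0; energy lost=18.906
Final charges: Q1=2.75, Q2=0.00, Q3=2.50

Answer: 2.50 μC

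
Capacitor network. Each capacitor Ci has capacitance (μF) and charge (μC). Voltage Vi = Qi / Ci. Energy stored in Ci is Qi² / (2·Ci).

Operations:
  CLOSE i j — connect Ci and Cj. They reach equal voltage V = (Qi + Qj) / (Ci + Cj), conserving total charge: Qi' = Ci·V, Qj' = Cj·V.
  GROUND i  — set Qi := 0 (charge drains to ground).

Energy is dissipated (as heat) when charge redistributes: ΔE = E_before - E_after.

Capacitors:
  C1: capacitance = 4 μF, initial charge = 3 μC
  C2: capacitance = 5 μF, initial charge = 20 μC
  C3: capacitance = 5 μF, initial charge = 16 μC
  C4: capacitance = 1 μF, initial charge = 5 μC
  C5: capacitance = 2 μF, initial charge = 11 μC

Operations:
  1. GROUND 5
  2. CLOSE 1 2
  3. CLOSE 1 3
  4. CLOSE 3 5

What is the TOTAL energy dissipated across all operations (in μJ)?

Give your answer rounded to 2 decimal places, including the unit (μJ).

Initial: C1(4μF, Q=3μC, V=0.75V), C2(5μF, Q=20μC, V=4.00V), C3(5μF, Q=16μC, V=3.20V), C4(1μF, Q=5μC, V=5.00V), C5(2μF, Q=11μC, V=5.50V)
Op 1: GROUND 5: Q5=0; energy lost=30.250
Op 2: CLOSE 1-2: Q_total=23.00, C_total=9.00, V=2.56; Q1=10.22, Q2=12.78; dissipated=11.736
Op 3: CLOSE 1-3: Q_total=26.22, C_total=9.00, V=2.91; Q1=11.65, Q3=14.57; dissipated=0.461
Op 4: CLOSE 3-5: Q_total=14.57, C_total=7.00, V=2.08; Q3=10.41, Q5=4.16; dissipated=6.064
Total dissipated: 48.511 μJ

Answer: 48.51 μJ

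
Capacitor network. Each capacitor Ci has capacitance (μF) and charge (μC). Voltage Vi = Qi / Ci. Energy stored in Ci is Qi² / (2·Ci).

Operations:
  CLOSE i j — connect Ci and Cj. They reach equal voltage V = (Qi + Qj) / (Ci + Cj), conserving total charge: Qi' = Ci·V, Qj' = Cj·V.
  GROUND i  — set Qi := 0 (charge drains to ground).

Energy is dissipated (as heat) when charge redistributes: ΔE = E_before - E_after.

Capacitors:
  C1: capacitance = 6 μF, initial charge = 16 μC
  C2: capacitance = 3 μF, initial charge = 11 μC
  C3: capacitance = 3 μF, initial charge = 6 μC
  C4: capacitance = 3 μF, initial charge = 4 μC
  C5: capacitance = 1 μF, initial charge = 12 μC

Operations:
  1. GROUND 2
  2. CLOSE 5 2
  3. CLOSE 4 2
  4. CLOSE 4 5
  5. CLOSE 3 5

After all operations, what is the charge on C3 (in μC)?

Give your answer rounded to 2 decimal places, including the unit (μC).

Answer: 6.28 μC

Derivation:
Initial: C1(6μF, Q=16μC, V=2.67V), C2(3μF, Q=11μC, V=3.67V), C3(3μF, Q=6μC, V=2.00V), C4(3μF, Q=4μC, V=1.33V), C5(1μF, Q=12μC, V=12.00V)
Op 1: GROUND 2: Q2=0; energy lost=20.167
Op 2: CLOSE 5-2: Q_total=12.00, C_total=4.00, V=3.00; Q5=3.00, Q2=9.00; dissipated=54.000
Op 3: CLOSE 4-2: Q_total=13.00, C_total=6.00, V=2.17; Q4=6.50, Q2=6.50; dissipated=2.083
Op 4: CLOSE 4-5: Q_total=9.50, C_total=4.00, V=2.38; Q4=7.12, Q5=2.38; dissipated=0.260
Op 5: CLOSE 3-5: Q_total=8.38, C_total=4.00, V=2.09; Q3=6.28, Q5=2.09; dissipated=0.053
Final charges: Q1=16.00, Q2=6.50, Q3=6.28, Q4=7.12, Q5=2.09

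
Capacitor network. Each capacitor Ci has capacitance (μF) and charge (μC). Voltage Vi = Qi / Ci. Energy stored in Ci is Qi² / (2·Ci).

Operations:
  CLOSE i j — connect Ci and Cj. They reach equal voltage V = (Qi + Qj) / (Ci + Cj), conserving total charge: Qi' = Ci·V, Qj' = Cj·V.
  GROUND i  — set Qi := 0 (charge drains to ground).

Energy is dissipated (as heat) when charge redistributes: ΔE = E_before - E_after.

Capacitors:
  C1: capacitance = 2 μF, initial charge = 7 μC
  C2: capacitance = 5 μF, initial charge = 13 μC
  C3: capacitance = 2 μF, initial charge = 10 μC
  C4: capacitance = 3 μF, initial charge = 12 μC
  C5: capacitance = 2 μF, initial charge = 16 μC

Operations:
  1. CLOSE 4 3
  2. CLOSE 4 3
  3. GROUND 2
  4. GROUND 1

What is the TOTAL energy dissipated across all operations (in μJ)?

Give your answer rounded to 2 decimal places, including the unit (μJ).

Answer: 29.75 μJ

Derivation:
Initial: C1(2μF, Q=7μC, V=3.50V), C2(5μF, Q=13μC, V=2.60V), C3(2μF, Q=10μC, V=5.00V), C4(3μF, Q=12μC, V=4.00V), C5(2μF, Q=16μC, V=8.00V)
Op 1: CLOSE 4-3: Q_total=22.00, C_total=5.00, V=4.40; Q4=13.20, Q3=8.80; dissipated=0.600
Op 2: CLOSE 4-3: Q_total=22.00, C_total=5.00, V=4.40; Q4=13.20, Q3=8.80; dissipated=0.000
Op 3: GROUND 2: Q2=0; energy lost=16.900
Op 4: GROUND 1: Q1=0; energy lost=12.250
Total dissipated: 29.750 μJ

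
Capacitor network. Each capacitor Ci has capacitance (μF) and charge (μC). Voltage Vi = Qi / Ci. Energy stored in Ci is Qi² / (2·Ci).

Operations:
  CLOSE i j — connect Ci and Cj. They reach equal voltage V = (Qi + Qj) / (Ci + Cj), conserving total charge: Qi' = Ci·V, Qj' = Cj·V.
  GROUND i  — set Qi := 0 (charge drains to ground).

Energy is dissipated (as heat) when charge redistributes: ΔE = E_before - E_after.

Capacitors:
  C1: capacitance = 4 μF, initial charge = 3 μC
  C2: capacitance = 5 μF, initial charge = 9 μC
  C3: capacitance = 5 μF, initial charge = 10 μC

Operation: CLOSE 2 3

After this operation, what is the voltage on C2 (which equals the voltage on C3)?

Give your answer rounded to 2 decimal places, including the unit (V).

Initial: C1(4μF, Q=3μC, V=0.75V), C2(5μF, Q=9μC, V=1.80V), C3(5μF, Q=10μC, V=2.00V)
Op 1: CLOSE 2-3: Q_total=19.00, C_total=10.00, V=1.90; Q2=9.50, Q3=9.50; dissipated=0.050

Answer: 1.90 V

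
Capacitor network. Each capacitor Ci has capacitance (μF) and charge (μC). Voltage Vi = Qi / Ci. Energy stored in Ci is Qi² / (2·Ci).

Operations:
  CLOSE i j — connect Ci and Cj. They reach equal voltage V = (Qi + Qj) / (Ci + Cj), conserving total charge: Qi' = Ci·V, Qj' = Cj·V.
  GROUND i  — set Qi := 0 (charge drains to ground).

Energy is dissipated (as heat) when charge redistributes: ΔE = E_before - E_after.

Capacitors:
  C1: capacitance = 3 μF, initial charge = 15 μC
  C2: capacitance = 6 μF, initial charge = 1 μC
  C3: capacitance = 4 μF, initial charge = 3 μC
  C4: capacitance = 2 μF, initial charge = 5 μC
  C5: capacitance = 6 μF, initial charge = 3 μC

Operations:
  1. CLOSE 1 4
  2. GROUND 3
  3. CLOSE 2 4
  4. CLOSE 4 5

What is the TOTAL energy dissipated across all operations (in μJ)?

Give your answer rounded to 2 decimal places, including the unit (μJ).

Initial: C1(3μF, Q=15μC, V=5.00V), C2(6μF, Q=1μC, V=0.17V), C3(4μF, Q=3μC, V=0.75V), C4(2μF, Q=5μC, V=2.50V), C5(6μF, Q=3μC, V=0.50V)
Op 1: CLOSE 1-4: Q_total=20.00, C_total=5.00, V=4.00; Q1=12.00, Q4=8.00; dissipated=3.750
Op 2: GROUND 3: Q3=0; energy lost=1.125
Op 3: CLOSE 2-4: Q_total=9.00, C_total=8.00, V=1.12; Q2=6.75, Q4=2.25; dissipated=11.021
Op 4: CLOSE 4-5: Q_total=5.25, C_total=8.00, V=0.66; Q4=1.31, Q5=3.94; dissipated=0.293
Total dissipated: 16.189 μJ

Answer: 16.19 μJ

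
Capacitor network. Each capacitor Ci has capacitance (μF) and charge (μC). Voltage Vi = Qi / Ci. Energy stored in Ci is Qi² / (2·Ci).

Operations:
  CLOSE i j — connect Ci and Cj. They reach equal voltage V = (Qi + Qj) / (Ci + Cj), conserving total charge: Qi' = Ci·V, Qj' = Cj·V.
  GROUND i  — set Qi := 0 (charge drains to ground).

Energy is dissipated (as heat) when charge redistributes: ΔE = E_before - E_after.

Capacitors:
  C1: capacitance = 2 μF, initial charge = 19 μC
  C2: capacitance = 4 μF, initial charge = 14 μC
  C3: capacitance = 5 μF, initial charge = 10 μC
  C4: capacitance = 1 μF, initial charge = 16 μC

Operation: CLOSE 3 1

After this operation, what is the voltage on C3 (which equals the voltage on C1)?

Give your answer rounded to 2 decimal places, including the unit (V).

Initial: C1(2μF, Q=19μC, V=9.50V), C2(4μF, Q=14μC, V=3.50V), C3(5μF, Q=10μC, V=2.00V), C4(1μF, Q=16μC, V=16.00V)
Op 1: CLOSE 3-1: Q_total=29.00, C_total=7.00, V=4.14; Q3=20.71, Q1=8.29; dissipated=40.179

Answer: 4.14 V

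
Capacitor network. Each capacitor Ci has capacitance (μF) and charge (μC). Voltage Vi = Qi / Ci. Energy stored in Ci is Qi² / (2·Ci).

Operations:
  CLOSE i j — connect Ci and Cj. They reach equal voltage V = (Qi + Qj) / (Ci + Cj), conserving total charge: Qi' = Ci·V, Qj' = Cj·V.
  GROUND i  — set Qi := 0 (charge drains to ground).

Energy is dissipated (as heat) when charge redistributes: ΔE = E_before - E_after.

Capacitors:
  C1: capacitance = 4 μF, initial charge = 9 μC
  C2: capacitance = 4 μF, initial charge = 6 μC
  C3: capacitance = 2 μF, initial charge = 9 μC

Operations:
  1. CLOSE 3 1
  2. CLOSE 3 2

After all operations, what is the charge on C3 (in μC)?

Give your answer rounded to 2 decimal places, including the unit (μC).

Answer: 4.00 μC

Derivation:
Initial: C1(4μF, Q=9μC, V=2.25V), C2(4μF, Q=6μC, V=1.50V), C3(2μF, Q=9μC, V=4.50V)
Op 1: CLOSE 3-1: Q_total=18.00, C_total=6.00, V=3.00; Q3=6.00, Q1=12.00; dissipated=3.375
Op 2: CLOSE 3-2: Q_total=12.00, C_total=6.00, V=2.00; Q3=4.00, Q2=8.00; dissipated=1.500
Final charges: Q1=12.00, Q2=8.00, Q3=4.00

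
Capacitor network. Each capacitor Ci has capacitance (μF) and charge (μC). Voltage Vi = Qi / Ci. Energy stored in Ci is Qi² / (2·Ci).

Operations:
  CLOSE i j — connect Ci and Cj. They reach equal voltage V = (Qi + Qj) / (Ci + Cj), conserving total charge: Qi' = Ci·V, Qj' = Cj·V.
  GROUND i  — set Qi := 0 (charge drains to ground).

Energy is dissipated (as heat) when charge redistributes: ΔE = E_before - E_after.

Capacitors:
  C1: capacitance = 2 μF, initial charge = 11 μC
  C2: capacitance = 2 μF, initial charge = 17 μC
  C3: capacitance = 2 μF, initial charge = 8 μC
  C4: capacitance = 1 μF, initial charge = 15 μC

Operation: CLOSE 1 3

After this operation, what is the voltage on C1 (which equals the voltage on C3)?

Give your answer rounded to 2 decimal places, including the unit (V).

Initial: C1(2μF, Q=11μC, V=5.50V), C2(2μF, Q=17μC, V=8.50V), C3(2μF, Q=8μC, V=4.00V), C4(1μF, Q=15μC, V=15.00V)
Op 1: CLOSE 1-3: Q_total=19.00, C_total=4.00, V=4.75; Q1=9.50, Q3=9.50; dissipated=1.125

Answer: 4.75 V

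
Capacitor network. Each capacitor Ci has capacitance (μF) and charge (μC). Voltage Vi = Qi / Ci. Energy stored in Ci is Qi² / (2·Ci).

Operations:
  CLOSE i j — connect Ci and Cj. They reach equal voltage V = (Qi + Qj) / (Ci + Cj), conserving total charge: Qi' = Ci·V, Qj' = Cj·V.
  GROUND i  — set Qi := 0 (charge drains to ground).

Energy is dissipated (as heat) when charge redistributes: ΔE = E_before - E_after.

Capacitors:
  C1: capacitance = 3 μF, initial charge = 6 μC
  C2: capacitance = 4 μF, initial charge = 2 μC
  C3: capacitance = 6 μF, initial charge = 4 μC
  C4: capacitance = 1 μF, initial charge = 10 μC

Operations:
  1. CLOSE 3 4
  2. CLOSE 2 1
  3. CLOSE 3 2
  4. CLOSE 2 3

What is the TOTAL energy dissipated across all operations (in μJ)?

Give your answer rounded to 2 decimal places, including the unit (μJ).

Initial: C1(3μF, Q=6μC, V=2.00V), C2(4μF, Q=2μC, V=0.50V), C3(6μF, Q=4μC, V=0.67V), C4(1μF, Q=10μC, V=10.00V)
Op 1: CLOSE 3-4: Q_total=14.00, C_total=7.00, V=2.00; Q3=12.00, Q4=2.00; dissipated=37.333
Op 2: CLOSE 2-1: Q_total=8.00, C_total=7.00, V=1.14; Q2=4.57, Q1=3.43; dissipated=1.929
Op 3: CLOSE 3-2: Q_total=16.57, C_total=10.00, V=1.66; Q3=9.94, Q2=6.63; dissipated=0.882
Op 4: CLOSE 2-3: Q_total=16.57, C_total=10.00, V=1.66; Q2=6.63, Q3=9.94; dissipated=0.000
Total dissipated: 40.144 μJ

Answer: 40.14 μJ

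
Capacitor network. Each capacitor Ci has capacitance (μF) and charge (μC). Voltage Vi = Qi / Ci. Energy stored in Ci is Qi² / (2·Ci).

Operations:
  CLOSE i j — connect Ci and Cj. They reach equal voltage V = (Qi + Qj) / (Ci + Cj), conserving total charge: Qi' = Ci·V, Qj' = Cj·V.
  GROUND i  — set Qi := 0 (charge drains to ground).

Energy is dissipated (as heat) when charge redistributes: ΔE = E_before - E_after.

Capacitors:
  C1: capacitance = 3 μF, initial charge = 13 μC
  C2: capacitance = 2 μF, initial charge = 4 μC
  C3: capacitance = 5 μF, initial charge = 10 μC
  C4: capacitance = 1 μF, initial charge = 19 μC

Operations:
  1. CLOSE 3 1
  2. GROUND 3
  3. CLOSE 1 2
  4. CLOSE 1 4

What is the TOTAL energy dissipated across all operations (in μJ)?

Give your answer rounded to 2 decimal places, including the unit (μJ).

Answer: 128.01 μJ

Derivation:
Initial: C1(3μF, Q=13μC, V=4.33V), C2(2μF, Q=4μC, V=2.00V), C3(5μF, Q=10μC, V=2.00V), C4(1μF, Q=19μC, V=19.00V)
Op 1: CLOSE 3-1: Q_total=23.00, C_total=8.00, V=2.88; Q3=14.38, Q1=8.62; dissipated=5.104
Op 2: GROUND 3: Q3=0; energy lost=20.664
Op 3: CLOSE 1-2: Q_total=12.62, C_total=5.00, V=2.52; Q1=7.58, Q2=5.05; dissipated=0.459
Op 4: CLOSE 1-4: Q_total=26.57, C_total=4.00, V=6.64; Q1=19.93, Q4=6.64; dissipated=101.785
Total dissipated: 128.012 μJ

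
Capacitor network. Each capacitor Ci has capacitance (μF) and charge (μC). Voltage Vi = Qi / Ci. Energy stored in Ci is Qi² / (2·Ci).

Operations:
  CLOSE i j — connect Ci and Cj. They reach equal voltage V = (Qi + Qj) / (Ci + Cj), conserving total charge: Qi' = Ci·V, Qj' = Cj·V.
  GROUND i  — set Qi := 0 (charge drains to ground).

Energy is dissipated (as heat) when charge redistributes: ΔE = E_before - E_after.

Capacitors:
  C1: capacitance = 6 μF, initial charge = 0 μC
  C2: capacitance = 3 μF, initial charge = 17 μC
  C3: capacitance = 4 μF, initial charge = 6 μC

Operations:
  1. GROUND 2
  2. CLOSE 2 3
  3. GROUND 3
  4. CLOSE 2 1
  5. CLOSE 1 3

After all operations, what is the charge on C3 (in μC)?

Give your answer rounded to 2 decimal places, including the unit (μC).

Initial: C1(6μF, Q=0μC, V=0.00V), C2(3μF, Q=17μC, V=5.67V), C3(4μF, Q=6μC, V=1.50V)
Op 1: GROUND 2: Q2=0; energy lost=48.167
Op 2: CLOSE 2-3: Q_total=6.00, C_total=7.00, V=0.86; Q2=2.57, Q3=3.43; dissipated=1.929
Op 3: GROUND 3: Q3=0; energy lost=1.469
Op 4: CLOSE 2-1: Q_total=2.57, C_total=9.00, V=0.29; Q2=0.86, Q1=1.71; dissipated=0.735
Op 5: CLOSE 1-3: Q_total=1.71, C_total=10.00, V=0.17; Q1=1.03, Q3=0.69; dissipated=0.098
Final charges: Q1=1.03, Q2=0.86, Q3=0.69

Answer: 0.69 μC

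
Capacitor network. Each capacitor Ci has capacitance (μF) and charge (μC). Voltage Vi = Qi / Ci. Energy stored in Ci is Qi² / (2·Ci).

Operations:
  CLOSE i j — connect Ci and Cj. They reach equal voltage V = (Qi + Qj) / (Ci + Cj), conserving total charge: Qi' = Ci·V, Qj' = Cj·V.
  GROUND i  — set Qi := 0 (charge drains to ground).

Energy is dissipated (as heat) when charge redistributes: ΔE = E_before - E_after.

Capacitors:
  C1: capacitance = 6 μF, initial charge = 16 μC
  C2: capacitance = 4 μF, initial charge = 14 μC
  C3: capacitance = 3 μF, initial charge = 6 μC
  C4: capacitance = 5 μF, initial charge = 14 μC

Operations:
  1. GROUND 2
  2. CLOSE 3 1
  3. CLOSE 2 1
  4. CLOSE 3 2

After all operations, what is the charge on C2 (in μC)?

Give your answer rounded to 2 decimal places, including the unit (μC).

Initial: C1(6μF, Q=16μC, V=2.67V), C2(4μF, Q=14μC, V=3.50V), C3(3μF, Q=6μC, V=2.00V), C4(5μF, Q=14μC, V=2.80V)
Op 1: GROUND 2: Q2=0; energy lost=24.500
Op 2: CLOSE 3-1: Q_total=22.00, C_total=9.00, V=2.44; Q3=7.33, Q1=14.67; dissipated=0.444
Op 3: CLOSE 2-1: Q_total=14.67, C_total=10.00, V=1.47; Q2=5.87, Q1=8.80; dissipated=7.170
Op 4: CLOSE 3-2: Q_total=13.20, C_total=7.00, V=1.89; Q3=5.66, Q2=7.54; dissipated=0.819
Final charges: Q1=8.80, Q2=7.54, Q3=5.66, Q4=14.00

Answer: 7.54 μC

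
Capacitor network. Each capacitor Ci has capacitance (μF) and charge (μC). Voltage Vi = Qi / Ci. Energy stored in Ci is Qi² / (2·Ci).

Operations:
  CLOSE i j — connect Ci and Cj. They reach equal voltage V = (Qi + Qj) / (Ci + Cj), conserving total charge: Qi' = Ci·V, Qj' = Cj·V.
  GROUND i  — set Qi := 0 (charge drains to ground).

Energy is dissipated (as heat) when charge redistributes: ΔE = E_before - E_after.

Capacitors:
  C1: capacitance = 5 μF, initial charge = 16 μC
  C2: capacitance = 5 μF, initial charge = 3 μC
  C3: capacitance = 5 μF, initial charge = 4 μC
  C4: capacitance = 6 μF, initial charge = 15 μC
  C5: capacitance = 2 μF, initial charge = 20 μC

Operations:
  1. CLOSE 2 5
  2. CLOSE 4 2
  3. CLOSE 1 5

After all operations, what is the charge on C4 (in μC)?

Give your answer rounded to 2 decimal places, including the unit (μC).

Initial: C1(5μF, Q=16μC, V=3.20V), C2(5μF, Q=3μC, V=0.60V), C3(5μF, Q=4μC, V=0.80V), C4(6μF, Q=15μC, V=2.50V), C5(2μF, Q=20μC, V=10.00V)
Op 1: CLOSE 2-5: Q_total=23.00, C_total=7.00, V=3.29; Q2=16.43, Q5=6.57; dissipated=63.114
Op 2: CLOSE 4-2: Q_total=31.43, C_total=11.00, V=2.86; Q4=17.14, Q2=14.29; dissipated=0.842
Op 3: CLOSE 1-5: Q_total=22.57, C_total=7.00, V=3.22; Q1=16.12, Q5=6.45; dissipated=0.005
Final charges: Q1=16.12, Q2=14.29, Q3=4.00, Q4=17.14, Q5=6.45

Answer: 17.14 μC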